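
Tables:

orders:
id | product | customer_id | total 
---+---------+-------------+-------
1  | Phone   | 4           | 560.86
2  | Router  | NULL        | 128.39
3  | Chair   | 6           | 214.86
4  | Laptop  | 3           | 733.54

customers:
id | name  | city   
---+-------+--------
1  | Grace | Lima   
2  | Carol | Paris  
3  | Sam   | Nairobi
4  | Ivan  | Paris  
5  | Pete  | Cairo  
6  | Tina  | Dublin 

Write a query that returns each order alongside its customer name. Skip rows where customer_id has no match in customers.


INNER JOIN keeps only orders rows whose customer_id matches an id in customers. Walk through each order:
  - order 1 (Phone): customer_id=4 -> matches Ivan
  - order 2 (Router): customer_id=NULL, no match -> dropped
  - order 3 (Chair): customer_id=6 -> matches Tina
  - order 4 (Laptop): customer_id=3 -> matches Sam
So 1 of 4 rows is dropped.

SQL:
SELECT a.product, b.name AS customer
FROM orders a
INNER JOIN customers b ON a.customer_id = b.id

Result:
product | customer
--------+---------
Phone   | Ivan    
Chair   | Tina    
Laptop  | Sam     


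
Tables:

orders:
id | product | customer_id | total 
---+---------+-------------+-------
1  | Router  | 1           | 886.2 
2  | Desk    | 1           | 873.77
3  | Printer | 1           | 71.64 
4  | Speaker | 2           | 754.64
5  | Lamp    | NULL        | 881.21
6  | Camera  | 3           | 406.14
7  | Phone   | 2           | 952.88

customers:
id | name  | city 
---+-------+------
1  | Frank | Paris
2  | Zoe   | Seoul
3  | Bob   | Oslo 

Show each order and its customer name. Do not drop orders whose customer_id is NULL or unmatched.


LEFT JOIN keeps every row from orders (the left table); where customer_id has no match in customers, the customer columns become NULL. Walk through each order:
  - order 1 (Router): customer_id=1 -> matches Frank
  - order 2 (Desk): customer_id=1 -> matches Frank
  - order 3 (Printer): customer_id=1 -> matches Frank
  - order 4 (Speaker): customer_id=2 -> matches Zoe
  - order 5 (Lamp): customer_id=NULL, no match -> kept with NULL
  - order 6 (Camera): customer_id=3 -> matches Bob
  - order 7 (Phone): customer_id=2 -> matches Zoe
All 7 rows appear; 1 has NULL customer.

SQL:
SELECT a.product, b.name AS customer
FROM orders a
LEFT JOIN customers b ON a.customer_id = b.id

Result:
product | customer
--------+---------
Router  | Frank   
Desk    | Frank   
Printer | Frank   
Speaker | Zoe     
Lamp    | NULL    
Camera  | Bob     
Phone   | Zoe     


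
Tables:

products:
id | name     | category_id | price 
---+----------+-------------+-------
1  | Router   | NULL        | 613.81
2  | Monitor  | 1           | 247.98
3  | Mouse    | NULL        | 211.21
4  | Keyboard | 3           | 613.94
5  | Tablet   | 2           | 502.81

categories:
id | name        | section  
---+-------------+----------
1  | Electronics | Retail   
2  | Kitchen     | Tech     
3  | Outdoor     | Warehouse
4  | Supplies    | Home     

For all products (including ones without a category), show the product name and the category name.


LEFT JOIN keeps every row from products (the left table); where category_id has no match in categories, the category columns become NULL. Walk through each product:
  - product 1 (Router): category_id=NULL, no match -> kept with NULL
  - product 2 (Monitor): category_id=1 -> matches Electronics
  - product 3 (Mouse): category_id=NULL, no match -> kept with NULL
  - product 4 (Keyboard): category_id=3 -> matches Outdoor
  - product 5 (Tablet): category_id=2 -> matches Kitchen
All 5 rows appear; 2 have NULL category.

SQL:
SELECT a.name, b.name AS category
FROM products a
LEFT JOIN categories b ON a.category_id = b.id

Result:
name     | category   
---------+------------
Router   | NULL       
Monitor  | Electronics
Mouse    | NULL       
Keyboard | Outdoor    
Tablet   | Kitchen    


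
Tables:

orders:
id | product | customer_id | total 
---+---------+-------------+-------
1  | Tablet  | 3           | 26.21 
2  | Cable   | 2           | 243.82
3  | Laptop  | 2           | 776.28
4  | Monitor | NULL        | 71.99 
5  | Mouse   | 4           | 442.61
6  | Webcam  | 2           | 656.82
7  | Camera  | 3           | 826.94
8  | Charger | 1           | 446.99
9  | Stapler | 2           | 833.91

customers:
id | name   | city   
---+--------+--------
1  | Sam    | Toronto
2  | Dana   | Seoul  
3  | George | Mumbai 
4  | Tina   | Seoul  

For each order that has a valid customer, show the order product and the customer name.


INNER JOIN keeps only orders rows whose customer_id matches an id in customers. Walk through each order:
  - order 1 (Tablet): customer_id=3 -> matches George
  - order 2 (Cable): customer_id=2 -> matches Dana
  - order 3 (Laptop): customer_id=2 -> matches Dana
  - order 4 (Monitor): customer_id=NULL, no match -> dropped
  - order 5 (Mouse): customer_id=4 -> matches Tina
  - order 6 (Webcam): customer_id=2 -> matches Dana
  - order 7 (Camera): customer_id=3 -> matches George
  - order 8 (Charger): customer_id=1 -> matches Sam
  - order 9 (Stapler): customer_id=2 -> matches Dana
So 1 of 9 rows is dropped.

SQL:
SELECT a.product, b.name AS customer
FROM orders a
INNER JOIN customers b ON a.customer_id = b.id

Result:
product | customer
--------+---------
Tablet  | George  
Cable   | Dana    
Laptop  | Dana    
Mouse   | Tina    
Webcam  | Dana    
Camera  | George  
Charger | Sam     
Stapler | Dana    


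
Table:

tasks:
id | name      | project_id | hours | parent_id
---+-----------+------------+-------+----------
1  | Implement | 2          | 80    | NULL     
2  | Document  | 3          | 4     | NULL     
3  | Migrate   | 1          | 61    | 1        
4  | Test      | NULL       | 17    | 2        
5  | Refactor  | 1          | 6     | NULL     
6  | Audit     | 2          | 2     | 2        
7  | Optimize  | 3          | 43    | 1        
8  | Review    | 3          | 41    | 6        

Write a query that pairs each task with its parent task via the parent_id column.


This is a self-join: tasks is joined to a second copy of itself, matching each row's parent_id to another row's id. Use LEFT JOIN so rows with parent_id=NULL are kept.
  - task 1 (Implement): parent_id=NULL -> NULL
  - task 2 (Document): parent_id=NULL -> NULL
  - task 3 (Migrate): parent_id=1 -> Implement
  - task 4 (Test): parent_id=2 -> Document
  - task 5 (Refactor): parent_id=NULL -> NULL
  - task 6 (Audit): parent_id=2 -> Document
  - task 7 (Optimize): parent_id=1 -> Implement
  - task 8 (Review): parent_id=6 -> Audit

SQL:
SELECT a.name AS item, b.name AS parent
FROM tasks a
LEFT JOIN tasks b ON a.parent_id = b.id

Result:
item      | parent   
----------+----------
Implement | NULL     
Document  | NULL     
Migrate   | Implement
Test      | Document 
Refactor  | NULL     
Audit     | Document 
Optimize  | Implement
Review    | Audit    


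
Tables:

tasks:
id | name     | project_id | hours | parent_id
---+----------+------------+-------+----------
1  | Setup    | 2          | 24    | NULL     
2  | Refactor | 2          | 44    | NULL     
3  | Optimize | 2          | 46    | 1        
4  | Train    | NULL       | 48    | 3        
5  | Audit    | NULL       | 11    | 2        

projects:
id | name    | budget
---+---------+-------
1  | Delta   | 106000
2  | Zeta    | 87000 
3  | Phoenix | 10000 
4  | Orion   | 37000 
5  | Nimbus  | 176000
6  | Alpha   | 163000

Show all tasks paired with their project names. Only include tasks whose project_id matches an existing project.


INNER JOIN keeps only tasks rows whose project_id matches an id in projects. Walk through each task:
  - task 1 (Setup): project_id=2 -> matches Zeta
  - task 2 (Refactor): project_id=2 -> matches Zeta
  - task 3 (Optimize): project_id=2 -> matches Zeta
  - task 4 (Train): project_id=NULL, no match -> dropped
  - task 5 (Audit): project_id=NULL, no match -> dropped
So 2 of 5 rows are dropped.

SQL:
SELECT a.name, b.name AS project
FROM tasks a
INNER JOIN projects b ON a.project_id = b.id

Result:
name     | project
---------+--------
Setup    | Zeta   
Refactor | Zeta   
Optimize | Zeta   


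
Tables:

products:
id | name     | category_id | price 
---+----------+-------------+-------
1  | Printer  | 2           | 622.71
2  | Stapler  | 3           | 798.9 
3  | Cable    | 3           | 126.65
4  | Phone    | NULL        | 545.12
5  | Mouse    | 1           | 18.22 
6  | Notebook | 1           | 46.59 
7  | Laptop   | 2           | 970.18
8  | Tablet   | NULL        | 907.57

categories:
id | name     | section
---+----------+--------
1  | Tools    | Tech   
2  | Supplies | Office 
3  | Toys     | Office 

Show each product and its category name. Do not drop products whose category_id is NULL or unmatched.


LEFT JOIN keeps every row from products (the left table); where category_id has no match in categories, the category columns become NULL. Walk through each product:
  - product 1 (Printer): category_id=2 -> matches Supplies
  - product 2 (Stapler): category_id=3 -> matches Toys
  - product 3 (Cable): category_id=3 -> matches Toys
  - product 4 (Phone): category_id=NULL, no match -> kept with NULL
  - product 5 (Mouse): category_id=1 -> matches Tools
  - product 6 (Notebook): category_id=1 -> matches Tools
  - product 7 (Laptop): category_id=2 -> matches Supplies
  - product 8 (Tablet): category_id=NULL, no match -> kept with NULL
All 8 rows appear; 2 have NULL category.

SQL:
SELECT a.name, b.name AS category
FROM products a
LEFT JOIN categories b ON a.category_id = b.id

Result:
name     | category
---------+---------
Printer  | Supplies
Stapler  | Toys    
Cable    | Toys    
Phone    | NULL    
Mouse    | Tools   
Notebook | Tools   
Laptop   | Supplies
Tablet   | NULL    


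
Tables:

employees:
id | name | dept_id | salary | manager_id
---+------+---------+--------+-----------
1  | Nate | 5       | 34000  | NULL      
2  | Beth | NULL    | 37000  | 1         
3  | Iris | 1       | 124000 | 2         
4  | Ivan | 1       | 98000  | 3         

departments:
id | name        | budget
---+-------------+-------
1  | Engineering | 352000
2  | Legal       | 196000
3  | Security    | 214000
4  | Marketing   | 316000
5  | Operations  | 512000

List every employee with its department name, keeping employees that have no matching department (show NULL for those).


LEFT JOIN keeps every row from employees (the left table); where dept_id has no match in departments, the department columns become NULL. Walk through each employee:
  - employee 1 (Nate): dept_id=5 -> matches Operations
  - employee 2 (Beth): dept_id=NULL, no match -> kept with NULL
  - employee 3 (Iris): dept_id=1 -> matches Engineering
  - employee 4 (Ivan): dept_id=1 -> matches Engineering
All 4 rows appear; 1 has NULL department.

SQL:
SELECT a.name, b.name AS department
FROM employees a
LEFT JOIN departments b ON a.dept_id = b.id

Result:
name | department 
-----+------------
Nate | Operations 
Beth | NULL       
Iris | Engineering
Ivan | Engineering


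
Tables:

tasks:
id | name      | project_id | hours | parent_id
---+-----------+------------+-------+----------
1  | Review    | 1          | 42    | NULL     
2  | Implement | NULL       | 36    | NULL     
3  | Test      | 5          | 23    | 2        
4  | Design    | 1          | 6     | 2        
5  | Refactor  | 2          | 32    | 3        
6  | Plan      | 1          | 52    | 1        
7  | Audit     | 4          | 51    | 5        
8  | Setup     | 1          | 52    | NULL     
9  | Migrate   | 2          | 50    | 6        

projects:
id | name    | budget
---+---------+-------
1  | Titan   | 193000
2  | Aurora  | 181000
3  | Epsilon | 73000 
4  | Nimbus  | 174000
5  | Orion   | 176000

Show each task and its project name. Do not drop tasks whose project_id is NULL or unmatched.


LEFT JOIN keeps every row from tasks (the left table); where project_id has no match in projects, the project columns become NULL. Walk through each task:
  - task 1 (Review): project_id=1 -> matches Titan
  - task 2 (Implement): project_id=NULL, no match -> kept with NULL
  - task 3 (Test): project_id=5 -> matches Orion
  - task 4 (Design): project_id=1 -> matches Titan
  - task 5 (Refactor): project_id=2 -> matches Aurora
  - task 6 (Plan): project_id=1 -> matches Titan
  - task 7 (Audit): project_id=4 -> matches Nimbus
  - task 8 (Setup): project_id=1 -> matches Titan
  - task 9 (Migrate): project_id=2 -> matches Aurora
All 9 rows appear; 1 has NULL project.

SQL:
SELECT a.name, b.name AS project
FROM tasks a
LEFT JOIN projects b ON a.project_id = b.id

Result:
name      | project
----------+--------
Review    | Titan  
Implement | NULL   
Test      | Orion  
Design    | Titan  
Refactor  | Aurora 
Plan      | Titan  
Audit     | Nimbus 
Setup     | Titan  
Migrate   | Aurora 


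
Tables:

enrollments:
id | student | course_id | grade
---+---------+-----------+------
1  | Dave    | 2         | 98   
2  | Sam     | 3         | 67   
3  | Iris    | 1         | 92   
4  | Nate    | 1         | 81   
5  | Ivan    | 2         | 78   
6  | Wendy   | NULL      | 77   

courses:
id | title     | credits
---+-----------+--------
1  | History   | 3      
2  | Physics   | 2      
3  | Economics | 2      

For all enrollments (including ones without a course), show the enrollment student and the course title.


LEFT JOIN keeps every row from enrollments (the left table); where course_id has no match in courses, the course columns become NULL. Walk through each enrollment:
  - enrollment 1 (Dave): course_id=2 -> matches Physics
  - enrollment 2 (Sam): course_id=3 -> matches Economics
  - enrollment 3 (Iris): course_id=1 -> matches History
  - enrollment 4 (Nate): course_id=1 -> matches History
  - enrollment 5 (Ivan): course_id=2 -> matches Physics
  - enrollment 6 (Wendy): course_id=NULL, no match -> kept with NULL
All 6 rows appear; 1 has NULL course.

SQL:
SELECT a.student, b.title AS course
FROM enrollments a
LEFT JOIN courses b ON a.course_id = b.id

Result:
student | course   
--------+----------
Dave    | Physics  
Sam     | Economics
Iris    | History  
Nate    | History  
Ivan    | Physics  
Wendy   | NULL     


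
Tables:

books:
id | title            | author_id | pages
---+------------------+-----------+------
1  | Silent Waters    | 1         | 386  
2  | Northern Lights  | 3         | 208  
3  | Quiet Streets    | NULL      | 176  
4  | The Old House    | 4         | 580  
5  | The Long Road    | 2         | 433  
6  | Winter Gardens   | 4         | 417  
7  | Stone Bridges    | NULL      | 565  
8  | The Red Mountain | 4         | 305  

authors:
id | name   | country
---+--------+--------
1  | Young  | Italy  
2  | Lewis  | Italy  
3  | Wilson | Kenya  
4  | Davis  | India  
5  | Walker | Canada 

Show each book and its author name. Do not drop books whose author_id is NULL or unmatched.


LEFT JOIN keeps every row from books (the left table); where author_id has no match in authors, the author columns become NULL. Walk through each book:
  - book 1 (Silent Waters): author_id=1 -> matches Young
  - book 2 (Northern Lights): author_id=3 -> matches Wilson
  - book 3 (Quiet Streets): author_id=NULL, no match -> kept with NULL
  - book 4 (The Old House): author_id=4 -> matches Davis
  - book 5 (The Long Road): author_id=2 -> matches Lewis
  - book 6 (Winter Gardens): author_id=4 -> matches Davis
  - book 7 (Stone Bridges): author_id=NULL, no match -> kept with NULL
  - book 8 (The Red Mountain): author_id=4 -> matches Davis
All 8 rows appear; 2 have NULL author.

SQL:
SELECT a.title, b.name AS author
FROM books a
LEFT JOIN authors b ON a.author_id = b.id

Result:
title            | author
-----------------+-------
Silent Waters    | Young 
Northern Lights  | Wilson
Quiet Streets    | NULL  
The Old House    | Davis 
The Long Road    | Lewis 
Winter Gardens   | Davis 
Stone Bridges    | NULL  
The Red Mountain | Davis 


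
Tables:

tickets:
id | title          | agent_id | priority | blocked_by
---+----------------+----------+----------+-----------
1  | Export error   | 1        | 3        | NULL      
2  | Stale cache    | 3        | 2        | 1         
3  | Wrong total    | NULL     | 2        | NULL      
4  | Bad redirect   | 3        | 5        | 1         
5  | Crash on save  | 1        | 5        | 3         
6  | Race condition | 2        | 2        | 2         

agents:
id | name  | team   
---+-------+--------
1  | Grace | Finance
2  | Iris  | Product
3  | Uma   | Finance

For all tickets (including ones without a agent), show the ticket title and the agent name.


LEFT JOIN keeps every row from tickets (the left table); where agent_id has no match in agents, the agent columns become NULL. Walk through each ticket:
  - ticket 1 (Export error): agent_id=1 -> matches Grace
  - ticket 2 (Stale cache): agent_id=3 -> matches Uma
  - ticket 3 (Wrong total): agent_id=NULL, no match -> kept with NULL
  - ticket 4 (Bad redirect): agent_id=3 -> matches Uma
  - ticket 5 (Crash on save): agent_id=1 -> matches Grace
  - ticket 6 (Race condition): agent_id=2 -> matches Iris
All 6 rows appear; 1 has NULL agent.

SQL:
SELECT a.title, b.name AS agent
FROM tickets a
LEFT JOIN agents b ON a.agent_id = b.id

Result:
title          | agent
---------------+------
Export error   | Grace
Stale cache    | Uma  
Wrong total    | NULL 
Bad redirect   | Uma  
Crash on save  | Grace
Race condition | Iris 


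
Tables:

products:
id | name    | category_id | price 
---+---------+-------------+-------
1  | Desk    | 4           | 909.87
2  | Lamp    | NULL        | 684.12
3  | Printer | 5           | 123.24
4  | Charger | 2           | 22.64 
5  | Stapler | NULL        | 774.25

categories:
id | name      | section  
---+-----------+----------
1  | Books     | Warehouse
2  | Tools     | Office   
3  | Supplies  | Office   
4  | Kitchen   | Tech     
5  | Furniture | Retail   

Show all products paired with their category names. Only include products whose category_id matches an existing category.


INNER JOIN keeps only products rows whose category_id matches an id in categories. Walk through each product:
  - product 1 (Desk): category_id=4 -> matches Kitchen
  - product 2 (Lamp): category_id=NULL, no match -> dropped
  - product 3 (Printer): category_id=5 -> matches Furniture
  - product 4 (Charger): category_id=2 -> matches Tools
  - product 5 (Stapler): category_id=NULL, no match -> dropped
So 2 of 5 rows are dropped.

SQL:
SELECT a.name, b.name AS category
FROM products a
INNER JOIN categories b ON a.category_id = b.id

Result:
name    | category 
--------+----------
Desk    | Kitchen  
Printer | Furniture
Charger | Tools    


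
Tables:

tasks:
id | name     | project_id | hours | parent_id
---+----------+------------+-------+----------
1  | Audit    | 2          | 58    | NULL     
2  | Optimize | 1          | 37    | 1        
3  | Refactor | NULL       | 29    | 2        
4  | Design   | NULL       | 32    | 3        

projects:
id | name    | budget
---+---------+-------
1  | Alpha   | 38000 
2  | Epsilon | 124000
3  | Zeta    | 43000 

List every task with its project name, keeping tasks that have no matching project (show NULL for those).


LEFT JOIN keeps every row from tasks (the left table); where project_id has no match in projects, the project columns become NULL. Walk through each task:
  - task 1 (Audit): project_id=2 -> matches Epsilon
  - task 2 (Optimize): project_id=1 -> matches Alpha
  - task 3 (Refactor): project_id=NULL, no match -> kept with NULL
  - task 4 (Design): project_id=NULL, no match -> kept with NULL
All 4 rows appear; 2 have NULL project.

SQL:
SELECT a.name, b.name AS project
FROM tasks a
LEFT JOIN projects b ON a.project_id = b.id

Result:
name     | project
---------+--------
Audit    | Epsilon
Optimize | Alpha  
Refactor | NULL   
Design   | NULL   


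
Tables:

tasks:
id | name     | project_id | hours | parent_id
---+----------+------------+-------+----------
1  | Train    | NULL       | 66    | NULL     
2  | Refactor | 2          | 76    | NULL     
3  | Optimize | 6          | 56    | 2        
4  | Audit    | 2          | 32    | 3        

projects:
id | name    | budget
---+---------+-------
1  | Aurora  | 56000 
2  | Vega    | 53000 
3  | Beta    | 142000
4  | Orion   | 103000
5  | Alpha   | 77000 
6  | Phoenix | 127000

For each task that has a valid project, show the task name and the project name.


INNER JOIN keeps only tasks rows whose project_id matches an id in projects. Walk through each task:
  - task 1 (Train): project_id=NULL, no match -> dropped
  - task 2 (Refactor): project_id=2 -> matches Vega
  - task 3 (Optimize): project_id=6 -> matches Phoenix
  - task 4 (Audit): project_id=2 -> matches Vega
So 1 of 4 rows is dropped.

SQL:
SELECT a.name, b.name AS project
FROM tasks a
INNER JOIN projects b ON a.project_id = b.id

Result:
name     | project
---------+--------
Refactor | Vega   
Optimize | Phoenix
Audit    | Vega   


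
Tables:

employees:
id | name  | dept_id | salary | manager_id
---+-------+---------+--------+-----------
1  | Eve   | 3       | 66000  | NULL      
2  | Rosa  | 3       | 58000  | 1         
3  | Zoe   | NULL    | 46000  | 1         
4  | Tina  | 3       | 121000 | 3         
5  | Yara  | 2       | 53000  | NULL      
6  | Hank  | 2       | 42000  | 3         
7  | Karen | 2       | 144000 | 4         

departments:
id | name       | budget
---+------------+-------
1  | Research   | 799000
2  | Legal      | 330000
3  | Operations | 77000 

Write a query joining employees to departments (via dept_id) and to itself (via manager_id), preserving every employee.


Two LEFT JOINs from the same base table employees: one to departments via dept_id, one to employees itself via manager_id. Both are LEFT so every employee is preserved.
Match against departments:
  - employee 1 (Eve): dept_id=3 -> matches Operations
  - employee 2 (Rosa): dept_id=3 -> matches Operations
  - employee 3 (Zoe): dept_id=NULL, no match -> kept with NULL
  - employee 4 (Tina): dept_id=3 -> matches Operations
  - employee 5 (Yara): dept_id=2 -> matches Legal
  - employee 6 (Hank): dept_id=2 -> matches Legal
  - employee 7 (Karen): dept_id=2 -> matches Legal
Match against employees (self):
  - employee 1 (Eve): manager_id=NULL -> NULL
  - employee 2 (Rosa): manager_id=1 -> Eve
  - employee 3 (Zoe): manager_id=1 -> Eve
  - employee 4 (Tina): manager_id=3 -> Zoe
  - employee 5 (Yara): manager_id=NULL -> NULL
  - employee 6 (Hank): manager_id=3 -> Zoe
  - employee 7 (Karen): manager_id=4 -> Tina

SQL:
SELECT a.name, b.name AS department, c.name AS manager
FROM employees a
LEFT JOIN departments b ON a.dept_id = b.id
LEFT JOIN employees c ON a.manager_id = c.id

Result:
name  | department | manager
------+------------+--------
Eve   | Operations | NULL   
Rosa  | Operations | Eve    
Zoe   | NULL       | Eve    
Tina  | Operations | Zoe    
Yara  | Legal      | NULL   
Hank  | Legal      | Zoe    
Karen | Legal      | Tina   


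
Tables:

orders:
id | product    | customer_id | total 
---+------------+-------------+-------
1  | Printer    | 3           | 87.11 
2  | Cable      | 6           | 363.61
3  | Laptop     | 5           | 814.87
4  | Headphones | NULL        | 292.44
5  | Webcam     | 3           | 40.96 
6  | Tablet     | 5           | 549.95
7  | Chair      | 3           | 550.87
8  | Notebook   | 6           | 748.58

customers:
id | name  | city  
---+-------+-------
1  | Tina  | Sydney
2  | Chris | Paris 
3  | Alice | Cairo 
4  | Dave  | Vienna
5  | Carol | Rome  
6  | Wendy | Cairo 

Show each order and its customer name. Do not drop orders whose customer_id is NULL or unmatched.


LEFT JOIN keeps every row from orders (the left table); where customer_id has no match in customers, the customer columns become NULL. Walk through each order:
  - order 1 (Printer): customer_id=3 -> matches Alice
  - order 2 (Cable): customer_id=6 -> matches Wendy
  - order 3 (Laptop): customer_id=5 -> matches Carol
  - order 4 (Headphones): customer_id=NULL, no match -> kept with NULL
  - order 5 (Webcam): customer_id=3 -> matches Alice
  - order 6 (Tablet): customer_id=5 -> matches Carol
  - order 7 (Chair): customer_id=3 -> matches Alice
  - order 8 (Notebook): customer_id=6 -> matches Wendy
All 8 rows appear; 1 has NULL customer.

SQL:
SELECT a.product, b.name AS customer
FROM orders a
LEFT JOIN customers b ON a.customer_id = b.id

Result:
product    | customer
-----------+---------
Printer    | Alice   
Cable      | Wendy   
Laptop     | Carol   
Headphones | NULL    
Webcam     | Alice   
Tablet     | Carol   
Chair      | Alice   
Notebook   | Wendy   


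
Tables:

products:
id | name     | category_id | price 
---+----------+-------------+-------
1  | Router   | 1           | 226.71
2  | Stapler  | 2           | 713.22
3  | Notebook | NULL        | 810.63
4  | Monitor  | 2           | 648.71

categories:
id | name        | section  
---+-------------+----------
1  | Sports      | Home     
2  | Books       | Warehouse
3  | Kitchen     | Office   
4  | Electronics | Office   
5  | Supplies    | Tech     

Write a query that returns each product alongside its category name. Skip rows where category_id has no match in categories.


INNER JOIN keeps only products rows whose category_id matches an id in categories. Walk through each product:
  - product 1 (Router): category_id=1 -> matches Sports
  - product 2 (Stapler): category_id=2 -> matches Books
  - product 3 (Notebook): category_id=NULL, no match -> dropped
  - product 4 (Monitor): category_id=2 -> matches Books
So 1 of 4 rows is dropped.

SQL:
SELECT a.name, b.name AS category
FROM products a
INNER JOIN categories b ON a.category_id = b.id

Result:
name    | category
--------+---------
Router  | Sports  
Stapler | Books   
Monitor | Books   


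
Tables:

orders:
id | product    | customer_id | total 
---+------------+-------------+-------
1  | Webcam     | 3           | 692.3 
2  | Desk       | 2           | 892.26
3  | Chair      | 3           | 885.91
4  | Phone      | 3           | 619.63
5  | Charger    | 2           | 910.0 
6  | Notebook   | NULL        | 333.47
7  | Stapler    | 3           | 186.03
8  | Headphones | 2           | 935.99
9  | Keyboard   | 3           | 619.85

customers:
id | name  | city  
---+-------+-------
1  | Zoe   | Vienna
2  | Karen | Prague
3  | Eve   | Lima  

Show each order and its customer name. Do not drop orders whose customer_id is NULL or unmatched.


LEFT JOIN keeps every row from orders (the left table); where customer_id has no match in customers, the customer columns become NULL. Walk through each order:
  - order 1 (Webcam): customer_id=3 -> matches Eve
  - order 2 (Desk): customer_id=2 -> matches Karen
  - order 3 (Chair): customer_id=3 -> matches Eve
  - order 4 (Phone): customer_id=3 -> matches Eve
  - order 5 (Charger): customer_id=2 -> matches Karen
  - order 6 (Notebook): customer_id=NULL, no match -> kept with NULL
  - order 7 (Stapler): customer_id=3 -> matches Eve
  - order 8 (Headphones): customer_id=2 -> matches Karen
  - order 9 (Keyboard): customer_id=3 -> matches Eve
All 9 rows appear; 1 has NULL customer.

SQL:
SELECT a.product, b.name AS customer
FROM orders a
LEFT JOIN customers b ON a.customer_id = b.id

Result:
product    | customer
-----------+---------
Webcam     | Eve     
Desk       | Karen   
Chair      | Eve     
Phone      | Eve     
Charger    | Karen   
Notebook   | NULL    
Stapler    | Eve     
Headphones | Karen   
Keyboard   | Eve     


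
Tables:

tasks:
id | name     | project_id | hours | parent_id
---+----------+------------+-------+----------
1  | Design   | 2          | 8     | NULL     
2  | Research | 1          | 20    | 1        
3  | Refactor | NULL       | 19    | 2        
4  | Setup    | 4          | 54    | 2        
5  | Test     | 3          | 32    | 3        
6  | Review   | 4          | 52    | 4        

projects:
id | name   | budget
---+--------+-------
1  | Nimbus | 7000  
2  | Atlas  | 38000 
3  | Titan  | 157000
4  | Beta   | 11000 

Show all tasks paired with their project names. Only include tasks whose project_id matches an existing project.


INNER JOIN keeps only tasks rows whose project_id matches an id in projects. Walk through each task:
  - task 1 (Design): project_id=2 -> matches Atlas
  - task 2 (Research): project_id=1 -> matches Nimbus
  - task 3 (Refactor): project_id=NULL, no match -> dropped
  - task 4 (Setup): project_id=4 -> matches Beta
  - task 5 (Test): project_id=3 -> matches Titan
  - task 6 (Review): project_id=4 -> matches Beta
So 1 of 6 rows is dropped.

SQL:
SELECT a.name, b.name AS project
FROM tasks a
INNER JOIN projects b ON a.project_id = b.id

Result:
name     | project
---------+--------
Design   | Atlas  
Research | Nimbus 
Setup    | Beta   
Test     | Titan  
Review   | Beta   


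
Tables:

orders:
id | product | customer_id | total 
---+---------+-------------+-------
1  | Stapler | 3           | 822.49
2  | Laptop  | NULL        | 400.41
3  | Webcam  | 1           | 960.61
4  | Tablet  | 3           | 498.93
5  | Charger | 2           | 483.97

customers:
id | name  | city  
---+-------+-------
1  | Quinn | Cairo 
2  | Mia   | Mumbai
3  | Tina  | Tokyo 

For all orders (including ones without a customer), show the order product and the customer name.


LEFT JOIN keeps every row from orders (the left table); where customer_id has no match in customers, the customer columns become NULL. Walk through each order:
  - order 1 (Stapler): customer_id=3 -> matches Tina
  - order 2 (Laptop): customer_id=NULL, no match -> kept with NULL
  - order 3 (Webcam): customer_id=1 -> matches Quinn
  - order 4 (Tablet): customer_id=3 -> matches Tina
  - order 5 (Charger): customer_id=2 -> matches Mia
All 5 rows appear; 1 has NULL customer.

SQL:
SELECT a.product, b.name AS customer
FROM orders a
LEFT JOIN customers b ON a.customer_id = b.id

Result:
product | customer
--------+---------
Stapler | Tina    
Laptop  | NULL    
Webcam  | Quinn   
Tablet  | Tina    
Charger | Mia     


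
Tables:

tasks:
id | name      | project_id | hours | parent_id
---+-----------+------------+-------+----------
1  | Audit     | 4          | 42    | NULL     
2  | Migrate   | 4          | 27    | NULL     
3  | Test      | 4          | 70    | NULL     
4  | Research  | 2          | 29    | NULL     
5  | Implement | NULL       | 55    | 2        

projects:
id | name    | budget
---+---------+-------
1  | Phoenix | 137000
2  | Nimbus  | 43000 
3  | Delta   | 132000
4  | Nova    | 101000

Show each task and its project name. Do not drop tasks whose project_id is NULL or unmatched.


LEFT JOIN keeps every row from tasks (the left table); where project_id has no match in projects, the project columns become NULL. Walk through each task:
  - task 1 (Audit): project_id=4 -> matches Nova
  - task 2 (Migrate): project_id=4 -> matches Nova
  - task 3 (Test): project_id=4 -> matches Nova
  - task 4 (Research): project_id=2 -> matches Nimbus
  - task 5 (Implement): project_id=NULL, no match -> kept with NULL
All 5 rows appear; 1 has NULL project.

SQL:
SELECT a.name, b.name AS project
FROM tasks a
LEFT JOIN projects b ON a.project_id = b.id

Result:
name      | project
----------+--------
Audit     | Nova   
Migrate   | Nova   
Test      | Nova   
Research  | Nimbus 
Implement | NULL   


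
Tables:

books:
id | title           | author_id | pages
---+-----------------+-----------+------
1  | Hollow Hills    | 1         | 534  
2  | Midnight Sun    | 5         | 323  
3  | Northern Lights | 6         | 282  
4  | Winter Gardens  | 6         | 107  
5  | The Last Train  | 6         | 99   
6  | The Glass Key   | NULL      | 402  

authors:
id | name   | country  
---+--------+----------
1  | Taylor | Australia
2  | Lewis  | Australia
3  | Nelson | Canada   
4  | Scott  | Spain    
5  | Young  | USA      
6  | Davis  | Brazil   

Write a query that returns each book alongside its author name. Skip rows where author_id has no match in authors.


INNER JOIN keeps only books rows whose author_id matches an id in authors. Walk through each book:
  - book 1 (Hollow Hills): author_id=1 -> matches Taylor
  - book 2 (Midnight Sun): author_id=5 -> matches Young
  - book 3 (Northern Lights): author_id=6 -> matches Davis
  - book 4 (Winter Gardens): author_id=6 -> matches Davis
  - book 5 (The Last Train): author_id=6 -> matches Davis
  - book 6 (The Glass Key): author_id=NULL, no match -> dropped
So 1 of 6 rows is dropped.

SQL:
SELECT a.title, b.name AS author
FROM books a
INNER JOIN authors b ON a.author_id = b.id

Result:
title           | author
----------------+-------
Hollow Hills    | Taylor
Midnight Sun    | Young 
Northern Lights | Davis 
Winter Gardens  | Davis 
The Last Train  | Davis 


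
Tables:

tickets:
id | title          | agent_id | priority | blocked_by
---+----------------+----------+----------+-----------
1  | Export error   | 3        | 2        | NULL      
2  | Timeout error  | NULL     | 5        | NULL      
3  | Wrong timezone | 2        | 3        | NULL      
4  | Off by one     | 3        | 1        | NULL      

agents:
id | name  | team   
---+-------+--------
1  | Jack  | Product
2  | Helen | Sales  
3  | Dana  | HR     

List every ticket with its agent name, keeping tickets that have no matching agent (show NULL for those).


LEFT JOIN keeps every row from tickets (the left table); where agent_id has no match in agents, the agent columns become NULL. Walk through each ticket:
  - ticket 1 (Export error): agent_id=3 -> matches Dana
  - ticket 2 (Timeout error): agent_id=NULL, no match -> kept with NULL
  - ticket 3 (Wrong timezone): agent_id=2 -> matches Helen
  - ticket 4 (Off by one): agent_id=3 -> matches Dana
All 4 rows appear; 1 has NULL agent.

SQL:
SELECT a.title, b.name AS agent
FROM tickets a
LEFT JOIN agents b ON a.agent_id = b.id

Result:
title          | agent
---------------+------
Export error   | Dana 
Timeout error  | NULL 
Wrong timezone | Helen
Off by one     | Dana 


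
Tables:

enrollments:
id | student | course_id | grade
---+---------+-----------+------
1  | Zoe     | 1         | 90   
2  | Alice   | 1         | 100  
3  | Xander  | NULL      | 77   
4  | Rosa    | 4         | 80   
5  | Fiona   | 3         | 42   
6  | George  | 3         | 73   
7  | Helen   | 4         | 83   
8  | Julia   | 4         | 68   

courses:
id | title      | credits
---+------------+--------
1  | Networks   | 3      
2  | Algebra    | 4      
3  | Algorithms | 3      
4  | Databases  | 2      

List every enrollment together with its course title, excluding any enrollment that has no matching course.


INNER JOIN keeps only enrollments rows whose course_id matches an id in courses. Walk through each enrollment:
  - enrollment 1 (Zoe): course_id=1 -> matches Networks
  - enrollment 2 (Alice): course_id=1 -> matches Networks
  - enrollment 3 (Xander): course_id=NULL, no match -> dropped
  - enrollment 4 (Rosa): course_id=4 -> matches Databases
  - enrollment 5 (Fiona): course_id=3 -> matches Algorithms
  - enrollment 6 (George): course_id=3 -> matches Algorithms
  - enrollment 7 (Helen): course_id=4 -> matches Databases
  - enrollment 8 (Julia): course_id=4 -> matches Databases
So 1 of 8 rows is dropped.

SQL:
SELECT a.student, b.title AS course
FROM enrollments a
INNER JOIN courses b ON a.course_id = b.id

Result:
student | course    
--------+-----------
Zoe     | Networks  
Alice   | Networks  
Rosa    | Databases 
Fiona   | Algorithms
George  | Algorithms
Helen   | Databases 
Julia   | Databases 


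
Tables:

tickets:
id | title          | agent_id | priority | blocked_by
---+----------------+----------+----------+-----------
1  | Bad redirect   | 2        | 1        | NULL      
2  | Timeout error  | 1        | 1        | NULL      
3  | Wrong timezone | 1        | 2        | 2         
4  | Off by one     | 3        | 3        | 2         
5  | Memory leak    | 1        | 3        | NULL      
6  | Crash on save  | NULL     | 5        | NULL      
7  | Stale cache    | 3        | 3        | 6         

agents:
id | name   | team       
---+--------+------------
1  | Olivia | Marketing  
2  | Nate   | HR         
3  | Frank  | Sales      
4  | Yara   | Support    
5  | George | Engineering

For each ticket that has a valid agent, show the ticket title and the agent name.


INNER JOIN keeps only tickets rows whose agent_id matches an id in agents. Walk through each ticket:
  - ticket 1 (Bad redirect): agent_id=2 -> matches Nate
  - ticket 2 (Timeout error): agent_id=1 -> matches Olivia
  - ticket 3 (Wrong timezone): agent_id=1 -> matches Olivia
  - ticket 4 (Off by one): agent_id=3 -> matches Frank
  - ticket 5 (Memory leak): agent_id=1 -> matches Olivia
  - ticket 6 (Crash on save): agent_id=NULL, no match -> dropped
  - ticket 7 (Stale cache): agent_id=3 -> matches Frank
So 1 of 7 rows is dropped.

SQL:
SELECT a.title, b.name AS agent
FROM tickets a
INNER JOIN agents b ON a.agent_id = b.id

Result:
title          | agent 
---------------+-------
Bad redirect   | Nate  
Timeout error  | Olivia
Wrong timezone | Olivia
Off by one     | Frank 
Memory leak    | Olivia
Stale cache    | Frank 


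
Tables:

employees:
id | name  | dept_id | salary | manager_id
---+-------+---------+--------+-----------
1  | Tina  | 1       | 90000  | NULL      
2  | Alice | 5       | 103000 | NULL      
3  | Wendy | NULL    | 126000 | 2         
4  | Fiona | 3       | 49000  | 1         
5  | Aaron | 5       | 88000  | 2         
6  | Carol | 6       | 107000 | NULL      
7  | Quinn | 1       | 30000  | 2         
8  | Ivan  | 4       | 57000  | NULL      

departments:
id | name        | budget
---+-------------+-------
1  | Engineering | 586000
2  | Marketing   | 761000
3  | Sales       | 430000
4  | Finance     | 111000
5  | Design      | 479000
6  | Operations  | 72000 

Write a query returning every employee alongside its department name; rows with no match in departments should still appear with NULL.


LEFT JOIN keeps every row from employees (the left table); where dept_id has no match in departments, the department columns become NULL. Walk through each employee:
  - employee 1 (Tina): dept_id=1 -> matches Engineering
  - employee 2 (Alice): dept_id=5 -> matches Design
  - employee 3 (Wendy): dept_id=NULL, no match -> kept with NULL
  - employee 4 (Fiona): dept_id=3 -> matches Sales
  - employee 5 (Aaron): dept_id=5 -> matches Design
  - employee 6 (Carol): dept_id=6 -> matches Operations
  - employee 7 (Quinn): dept_id=1 -> matches Engineering
  - employee 8 (Ivan): dept_id=4 -> matches Finance
All 8 rows appear; 1 has NULL department.

SQL:
SELECT a.name, b.name AS department
FROM employees a
LEFT JOIN departments b ON a.dept_id = b.id

Result:
name  | department 
------+------------
Tina  | Engineering
Alice | Design     
Wendy | NULL       
Fiona | Sales      
Aaron | Design     
Carol | Operations 
Quinn | Engineering
Ivan  | Finance    


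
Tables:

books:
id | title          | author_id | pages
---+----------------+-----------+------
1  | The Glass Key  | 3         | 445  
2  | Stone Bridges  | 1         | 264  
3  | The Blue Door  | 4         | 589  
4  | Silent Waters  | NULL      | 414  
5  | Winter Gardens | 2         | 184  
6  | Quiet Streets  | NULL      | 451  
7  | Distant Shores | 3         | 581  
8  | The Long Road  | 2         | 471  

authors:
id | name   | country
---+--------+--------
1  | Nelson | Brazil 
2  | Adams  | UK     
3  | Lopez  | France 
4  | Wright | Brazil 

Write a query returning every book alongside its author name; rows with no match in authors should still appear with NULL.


LEFT JOIN keeps every row from books (the left table); where author_id has no match in authors, the author columns become NULL. Walk through each book:
  - book 1 (The Glass Key): author_id=3 -> matches Lopez
  - book 2 (Stone Bridges): author_id=1 -> matches Nelson
  - book 3 (The Blue Door): author_id=4 -> matches Wright
  - book 4 (Silent Waters): author_id=NULL, no match -> kept with NULL
  - book 5 (Winter Gardens): author_id=2 -> matches Adams
  - book 6 (Quiet Streets): author_id=NULL, no match -> kept with NULL
  - book 7 (Distant Shores): author_id=3 -> matches Lopez
  - book 8 (The Long Road): author_id=2 -> matches Adams
All 8 rows appear; 2 have NULL author.

SQL:
SELECT a.title, b.name AS author
FROM books a
LEFT JOIN authors b ON a.author_id = b.id

Result:
title          | author
---------------+-------
The Glass Key  | Lopez 
Stone Bridges  | Nelson
The Blue Door  | Wright
Silent Waters  | NULL  
Winter Gardens | Adams 
Quiet Streets  | NULL  
Distant Shores | Lopez 
The Long Road  | Adams 
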